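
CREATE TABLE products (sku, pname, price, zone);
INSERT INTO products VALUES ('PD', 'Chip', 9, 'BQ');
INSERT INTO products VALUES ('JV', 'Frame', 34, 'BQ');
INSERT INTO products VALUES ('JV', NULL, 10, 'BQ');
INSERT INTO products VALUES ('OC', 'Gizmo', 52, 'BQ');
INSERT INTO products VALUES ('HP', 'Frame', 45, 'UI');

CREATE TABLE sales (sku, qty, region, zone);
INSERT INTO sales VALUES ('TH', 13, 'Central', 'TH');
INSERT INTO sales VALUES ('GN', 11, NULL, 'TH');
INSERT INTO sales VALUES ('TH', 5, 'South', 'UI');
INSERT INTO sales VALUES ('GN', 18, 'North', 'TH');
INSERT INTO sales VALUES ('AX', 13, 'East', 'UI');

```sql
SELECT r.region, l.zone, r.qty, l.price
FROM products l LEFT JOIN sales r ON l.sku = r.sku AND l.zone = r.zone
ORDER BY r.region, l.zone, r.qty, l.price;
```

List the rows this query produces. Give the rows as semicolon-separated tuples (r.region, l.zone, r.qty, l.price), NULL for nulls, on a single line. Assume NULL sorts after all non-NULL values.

LEFT JOIN keeps every row from `products`; unmatched rows get NULL for `sales`'s columns.
Matching on l.sku = r.sku AND l.zone = r.zone.
- l (sku=PD, zone=BQ) has no partner → padded with NULL.
- l (sku=JV, zone=BQ) has no partner → padded with NULL.
- l (sku=JV, zone=BQ) has no partner → padded with NULL.
- l (sku=OC, zone=BQ) has no partner → padded with NULL.
- l (sku=HP, zone=UI) has no partner → padded with NULL.
After projecting and ordering:
r.region | l.zone | r.qty | l.price
NULL | BQ | NULL | 9
NULL | BQ | NULL | 10
NULL | BQ | NULL | 34
NULL | BQ | NULL | 52
NULL | UI | NULL | 45

(NULL, BQ, NULL, 9); (NULL, BQ, NULL, 10); (NULL, BQ, NULL, 34); (NULL, BQ, NULL, 52); (NULL, UI, NULL, 45)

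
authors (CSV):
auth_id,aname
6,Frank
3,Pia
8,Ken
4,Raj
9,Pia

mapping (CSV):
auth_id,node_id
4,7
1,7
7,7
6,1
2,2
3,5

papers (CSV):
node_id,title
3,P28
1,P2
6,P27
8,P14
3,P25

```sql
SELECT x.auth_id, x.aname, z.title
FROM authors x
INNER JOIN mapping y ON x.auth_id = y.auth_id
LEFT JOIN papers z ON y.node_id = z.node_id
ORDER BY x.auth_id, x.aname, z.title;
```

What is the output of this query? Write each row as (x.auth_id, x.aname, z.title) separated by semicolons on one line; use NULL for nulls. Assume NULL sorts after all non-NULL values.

(3, Pia, NULL); (4, Raj, NULL); (6, Frank, P2)

Step 1 — x INNER JOIN y on auth_id → 3 row(s).
Then LEFT JOIN `papers z` on node_id: each of those 3 rows is kept; rows whose y.node_id has no match in z get NULL for z's columns.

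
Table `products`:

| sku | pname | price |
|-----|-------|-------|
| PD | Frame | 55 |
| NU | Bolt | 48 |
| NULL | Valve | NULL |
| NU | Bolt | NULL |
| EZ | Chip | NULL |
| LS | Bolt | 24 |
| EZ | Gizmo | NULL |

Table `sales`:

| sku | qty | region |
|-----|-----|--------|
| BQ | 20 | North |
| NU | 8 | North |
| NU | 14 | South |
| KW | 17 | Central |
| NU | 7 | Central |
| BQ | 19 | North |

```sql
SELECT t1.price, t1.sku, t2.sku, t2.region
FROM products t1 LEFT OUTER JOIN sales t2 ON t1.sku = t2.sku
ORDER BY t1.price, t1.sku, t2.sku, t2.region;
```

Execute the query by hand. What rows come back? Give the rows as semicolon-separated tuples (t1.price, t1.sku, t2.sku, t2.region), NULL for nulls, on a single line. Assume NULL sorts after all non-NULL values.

LEFT JOIN keeps every row from `products`; unmatched rows get NULL for `sales`'s columns.
Matching on t1.sku = t2.sku. A NULL in a compared column never satisfies the condition.
Matched pairs: 6; unmatched t1 rows kept: 5.

(24, LS, NULL, NULL); (48, NU, NU, Central); (48, NU, NU, North); (48, NU, NU, South); (55, PD, NULL, NULL); (NULL, EZ, NULL, NULL); (NULL, EZ, NULL, NULL); (NULL, NU, NU, Central); (NULL, NU, NU, North); (NULL, NU, NU, South); (NULL, NULL, NULL, NULL)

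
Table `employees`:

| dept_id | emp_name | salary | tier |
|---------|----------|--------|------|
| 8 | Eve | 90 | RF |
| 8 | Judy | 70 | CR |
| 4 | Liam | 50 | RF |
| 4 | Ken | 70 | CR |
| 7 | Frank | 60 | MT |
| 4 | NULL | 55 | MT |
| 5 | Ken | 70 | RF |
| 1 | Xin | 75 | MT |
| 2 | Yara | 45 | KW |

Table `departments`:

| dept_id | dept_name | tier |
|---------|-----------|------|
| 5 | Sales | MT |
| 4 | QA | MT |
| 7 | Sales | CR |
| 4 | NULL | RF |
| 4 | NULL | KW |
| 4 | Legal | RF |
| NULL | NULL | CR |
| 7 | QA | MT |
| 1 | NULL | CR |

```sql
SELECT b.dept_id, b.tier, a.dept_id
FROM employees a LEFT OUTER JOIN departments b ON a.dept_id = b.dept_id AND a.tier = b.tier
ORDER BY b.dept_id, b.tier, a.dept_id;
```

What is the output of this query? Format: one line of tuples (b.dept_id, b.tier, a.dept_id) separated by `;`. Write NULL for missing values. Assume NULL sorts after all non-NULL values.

LEFT JOIN keeps every row from `employees`; unmatched rows get NULL for `departments`'s columns.
Matching on a.dept_id = b.dept_id AND a.tier = b.tier. A NULL in a compared column never satisfies the condition.
Matched pairs: 4; unmatched a rows kept: 6.

(4, MT, 4); (4, RF, 4); (4, RF, 4); (7, MT, 7); (NULL, NULL, 1); (NULL, NULL, 2); (NULL, NULL, 4); (NULL, NULL, 5); (NULL, NULL, 8); (NULL, NULL, 8)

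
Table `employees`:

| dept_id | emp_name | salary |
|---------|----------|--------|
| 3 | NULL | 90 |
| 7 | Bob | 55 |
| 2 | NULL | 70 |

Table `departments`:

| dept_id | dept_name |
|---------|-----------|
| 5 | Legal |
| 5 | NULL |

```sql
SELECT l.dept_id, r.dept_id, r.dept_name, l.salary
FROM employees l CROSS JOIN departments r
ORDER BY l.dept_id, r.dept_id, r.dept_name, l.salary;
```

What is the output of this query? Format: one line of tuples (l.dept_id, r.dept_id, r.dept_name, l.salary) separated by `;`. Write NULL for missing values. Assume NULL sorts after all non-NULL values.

(2, 5, Legal, 70); (2, 5, NULL, 70); (3, 5, Legal, 90); (3, 5, NULL, 90); (7, 5, Legal, 55); (7, 5, NULL, 55)

CROSS JOIN pairs every row of `employees` with every row of `departments`: 3 × 2 = 6 rows.
After projecting and ordering:
l.dept_id | r.dept_id | r.dept_name | l.salary
2 | 5 | Legal | 70
2 | 5 | NULL | 70
3 | 5 | Legal | 90
3 | 5 | NULL | 90
7 | 5 | Legal | 55
7 | 5 | NULL | 55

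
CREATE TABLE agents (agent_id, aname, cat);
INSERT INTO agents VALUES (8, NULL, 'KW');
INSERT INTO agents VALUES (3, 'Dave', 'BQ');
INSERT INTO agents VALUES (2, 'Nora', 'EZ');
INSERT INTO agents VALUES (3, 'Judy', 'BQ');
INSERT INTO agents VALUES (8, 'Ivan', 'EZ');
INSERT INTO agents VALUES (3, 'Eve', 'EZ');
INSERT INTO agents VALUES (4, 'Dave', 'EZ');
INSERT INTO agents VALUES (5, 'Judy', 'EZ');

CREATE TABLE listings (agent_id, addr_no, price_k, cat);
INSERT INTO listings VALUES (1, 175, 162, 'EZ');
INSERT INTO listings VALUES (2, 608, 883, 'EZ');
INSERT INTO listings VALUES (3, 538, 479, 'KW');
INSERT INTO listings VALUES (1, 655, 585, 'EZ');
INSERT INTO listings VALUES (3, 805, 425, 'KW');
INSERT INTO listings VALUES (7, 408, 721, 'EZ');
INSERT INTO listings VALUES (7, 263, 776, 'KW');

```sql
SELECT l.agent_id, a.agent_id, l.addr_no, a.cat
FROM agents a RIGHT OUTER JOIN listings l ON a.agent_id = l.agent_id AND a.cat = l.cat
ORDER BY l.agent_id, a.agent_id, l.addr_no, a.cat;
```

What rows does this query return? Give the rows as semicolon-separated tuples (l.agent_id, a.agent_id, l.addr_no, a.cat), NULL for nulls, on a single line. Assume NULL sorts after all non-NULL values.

(1, NULL, 175, NULL); (1, NULL, 655, NULL); (2, 2, 608, EZ); (3, NULL, 538, NULL); (3, NULL, 805, NULL); (7, NULL, 263, NULL); (7, NULL, 408, NULL)

RIGHT JOIN keeps every row from `listings`; unmatched rows get NULL for `agents`'s columns.
Matching on a.agent_id = l.agent_id AND a.cat = l.cat.
- agent_id=8, cat=KW: no matching l row.
- agent_id=3, cat=BQ: no matching l row.
- agent_id=2, cat=EZ: 1 matching l row(s), so 1 row(s) emitted.
- agent_id=3, cat=BQ: no matching l row.
- agent_id=8, cat=EZ: no matching l row.
- agent_id=3, cat=EZ: no matching l row.
- agent_id=4, cat=EZ: no matching l row.
- agent_id=5, cat=EZ: no matching l row.
- plus 6 unmatched l row(s), each kept with NULL a columns.
After projecting and ordering:
l.agent_id | a.agent_id | l.addr_no | a.cat
1 | NULL | 175 | NULL
1 | NULL | 655 | NULL
2 | 2 | 608 | EZ
3 | NULL | 538 | NULL
3 | NULL | 805 | NULL
7 | NULL | 263 | NULL
7 | NULL | 408 | NULL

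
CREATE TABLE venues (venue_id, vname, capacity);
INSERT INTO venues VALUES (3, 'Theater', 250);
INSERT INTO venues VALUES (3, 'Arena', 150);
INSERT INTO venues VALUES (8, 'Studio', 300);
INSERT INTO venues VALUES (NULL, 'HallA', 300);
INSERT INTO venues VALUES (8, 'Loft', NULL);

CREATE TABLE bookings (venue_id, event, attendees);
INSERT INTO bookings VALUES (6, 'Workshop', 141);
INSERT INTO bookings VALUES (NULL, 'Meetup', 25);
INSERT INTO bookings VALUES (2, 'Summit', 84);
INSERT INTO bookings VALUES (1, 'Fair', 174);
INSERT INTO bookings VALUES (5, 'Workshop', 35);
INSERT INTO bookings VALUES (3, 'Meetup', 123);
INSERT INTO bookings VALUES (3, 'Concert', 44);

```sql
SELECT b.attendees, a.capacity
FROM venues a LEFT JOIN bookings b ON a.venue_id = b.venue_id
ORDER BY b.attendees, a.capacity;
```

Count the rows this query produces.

7

LEFT JOIN keeps every row from `venues`; unmatched rows get NULL for `bookings`'s columns.
Matching on a.venue_id = b.venue_id. A NULL in a compared column never satisfies the condition.
- a[0] venue_id=3 → 2 match(es) in b → 2 row(s).
- a[1] venue_id=3 → 2 match(es) in b → 2 row(s).
- a[2] venue_id=8 → no match; kept with NULLs on the b side.
- a[3] venue_id=NULL → no match; kept with NULLs on the b side.
- a[4] venue_id=8 → no match; kept with NULLs on the b side.
Total: 4 matched + 3 padded = 7 rows.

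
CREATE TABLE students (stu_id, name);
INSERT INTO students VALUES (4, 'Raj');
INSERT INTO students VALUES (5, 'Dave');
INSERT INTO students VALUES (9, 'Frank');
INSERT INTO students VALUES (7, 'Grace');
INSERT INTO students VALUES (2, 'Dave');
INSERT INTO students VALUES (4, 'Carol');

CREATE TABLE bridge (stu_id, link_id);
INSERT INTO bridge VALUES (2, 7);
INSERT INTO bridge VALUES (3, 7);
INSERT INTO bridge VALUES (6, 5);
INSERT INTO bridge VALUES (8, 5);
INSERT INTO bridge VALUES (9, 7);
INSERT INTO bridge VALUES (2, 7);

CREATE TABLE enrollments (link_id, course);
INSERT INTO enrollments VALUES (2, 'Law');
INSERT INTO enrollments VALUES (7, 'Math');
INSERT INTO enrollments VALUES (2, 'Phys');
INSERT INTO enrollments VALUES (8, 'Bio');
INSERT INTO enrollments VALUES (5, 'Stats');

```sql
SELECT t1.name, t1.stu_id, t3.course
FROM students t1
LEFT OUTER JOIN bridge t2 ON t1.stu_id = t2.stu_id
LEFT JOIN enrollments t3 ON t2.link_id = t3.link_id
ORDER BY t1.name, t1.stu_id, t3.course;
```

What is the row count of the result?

Evaluate left to right. First `students t1 LEFT JOIN bridge t2` on stu_id: 7 row(s).
Then LEFT JOIN `enrollments t3` on link_id: each of those 7 rows is kept; rows whose t2.link_id has no match in t3 get NULL for t3's columns.
Result: 7 row(s).

7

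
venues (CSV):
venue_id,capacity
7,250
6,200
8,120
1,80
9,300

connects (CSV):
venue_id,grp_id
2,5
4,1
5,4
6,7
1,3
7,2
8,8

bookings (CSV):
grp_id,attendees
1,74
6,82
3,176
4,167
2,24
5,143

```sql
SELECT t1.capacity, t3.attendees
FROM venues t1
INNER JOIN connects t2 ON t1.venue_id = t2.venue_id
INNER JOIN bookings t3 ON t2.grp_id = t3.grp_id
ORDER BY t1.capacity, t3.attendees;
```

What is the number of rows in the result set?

2

Joins associate left-to-right: venues INNER JOIN connects on venue_id gives 4 intermediate row(s).
Then INNER JOIN `bookings t3` on grp_id: keep only rows whose t2.grp_id appears in t3.
Result: 2 row(s).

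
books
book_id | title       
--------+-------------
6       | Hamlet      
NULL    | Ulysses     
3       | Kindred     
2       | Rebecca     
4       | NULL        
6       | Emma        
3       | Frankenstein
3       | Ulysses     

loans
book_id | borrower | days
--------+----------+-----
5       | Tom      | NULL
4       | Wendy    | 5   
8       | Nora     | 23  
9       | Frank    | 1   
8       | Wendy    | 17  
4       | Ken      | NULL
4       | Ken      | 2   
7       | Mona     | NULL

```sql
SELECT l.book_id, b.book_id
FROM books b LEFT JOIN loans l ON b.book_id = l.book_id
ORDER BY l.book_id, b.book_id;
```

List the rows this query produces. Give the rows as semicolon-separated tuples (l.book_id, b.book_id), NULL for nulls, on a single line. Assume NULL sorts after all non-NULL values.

LEFT JOIN keeps every row from `books`; unmatched rows get NULL for `loans`'s columns.
Matching on b.book_id = l.book_id. A NULL in a compared column never satisfies the condition.
Matched pairs: 3; unmatched b rows kept: 7.

(4, 4); (4, 4); (4, 4); (NULL, 2); (NULL, 3); (NULL, 3); (NULL, 3); (NULL, 6); (NULL, 6); (NULL, NULL)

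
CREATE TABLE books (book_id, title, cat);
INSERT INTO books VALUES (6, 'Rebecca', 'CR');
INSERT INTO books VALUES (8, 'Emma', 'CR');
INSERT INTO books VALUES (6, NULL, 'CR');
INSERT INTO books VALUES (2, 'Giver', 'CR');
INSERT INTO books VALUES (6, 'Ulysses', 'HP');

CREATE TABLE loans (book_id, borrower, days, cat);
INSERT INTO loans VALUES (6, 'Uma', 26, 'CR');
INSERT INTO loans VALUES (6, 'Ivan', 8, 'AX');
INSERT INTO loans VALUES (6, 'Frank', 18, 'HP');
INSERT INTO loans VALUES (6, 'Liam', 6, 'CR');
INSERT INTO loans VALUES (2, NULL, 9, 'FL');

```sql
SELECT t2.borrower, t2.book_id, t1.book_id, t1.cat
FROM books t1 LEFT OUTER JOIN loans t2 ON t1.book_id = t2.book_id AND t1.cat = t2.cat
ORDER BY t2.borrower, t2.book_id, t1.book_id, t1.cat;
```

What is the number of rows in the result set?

7

LEFT JOIN keeps every row from `books`; unmatched rows get NULL for `loans`'s columns.
Matching on t1.book_id = t2.book_id AND t1.cat = t2.cat.
Matched pairs: 5; unmatched t1 rows kept: 2.
Total: 5 matched + 2 padded = 7 rows.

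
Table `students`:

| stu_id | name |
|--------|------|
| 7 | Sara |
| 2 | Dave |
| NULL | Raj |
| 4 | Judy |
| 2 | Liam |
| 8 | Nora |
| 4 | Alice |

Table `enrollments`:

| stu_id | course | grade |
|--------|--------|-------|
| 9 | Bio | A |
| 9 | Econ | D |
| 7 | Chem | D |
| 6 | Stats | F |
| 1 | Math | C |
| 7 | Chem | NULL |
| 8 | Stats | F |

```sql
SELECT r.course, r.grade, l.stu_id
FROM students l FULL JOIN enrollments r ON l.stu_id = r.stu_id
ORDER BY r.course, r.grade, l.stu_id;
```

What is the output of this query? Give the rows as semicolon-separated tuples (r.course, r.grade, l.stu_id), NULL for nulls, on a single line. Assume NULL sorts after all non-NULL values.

(Bio, A, NULL); (Chem, D, 7); (Chem, NULL, 7); (Econ, D, NULL); (Math, C, NULL); (Stats, F, 8); (Stats, F, NULL); (NULL, NULL, 2); (NULL, NULL, 2); (NULL, NULL, 4); (NULL, NULL, 4); (NULL, NULL, NULL)

FULL OUTER JOIN keeps every row from both sides; unmatched rows get NULL for the other side's columns.
Matching on l.stu_id = r.stu_id. A NULL in a compared column never satisfies the condition.
- l[0] stu_id=7 → 2 match(es) in r → 2 row(s).
- l[1] stu_id=2 → no match; kept with NULLs on the r side.
- l[2] stu_id=NULL → no match; kept with NULLs on the r side.
- l[3] stu_id=4 → no match; kept with NULLs on the r side.
- l[4] stu_id=2 → no match; kept with NULLs on the r side.
- l[5] stu_id=8 → 1 match(es) in r → 1 row(s).
- l[6] stu_id=4 → no match; kept with NULLs on the r side.
- 4 r row(s) had no l match → kept, l columns NULL.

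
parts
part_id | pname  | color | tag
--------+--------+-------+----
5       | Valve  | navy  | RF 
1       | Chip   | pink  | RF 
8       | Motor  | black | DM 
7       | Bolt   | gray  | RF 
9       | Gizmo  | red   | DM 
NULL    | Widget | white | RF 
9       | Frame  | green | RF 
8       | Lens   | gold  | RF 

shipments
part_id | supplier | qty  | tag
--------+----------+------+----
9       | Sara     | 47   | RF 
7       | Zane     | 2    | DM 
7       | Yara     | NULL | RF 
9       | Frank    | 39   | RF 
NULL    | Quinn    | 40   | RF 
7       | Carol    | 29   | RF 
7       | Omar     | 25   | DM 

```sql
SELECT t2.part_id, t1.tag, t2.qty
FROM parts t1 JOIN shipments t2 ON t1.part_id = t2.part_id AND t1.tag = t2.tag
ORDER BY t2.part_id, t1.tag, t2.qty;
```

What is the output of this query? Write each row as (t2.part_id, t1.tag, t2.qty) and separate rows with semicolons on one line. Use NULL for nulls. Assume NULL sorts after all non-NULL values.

INNER JOIN keeps only pairs where the ON condition holds.
Matching on t1.part_id = t2.part_id AND t1.tag = t2.tag. A NULL in a compared column never satisfies the condition.
- t1 row (part_id=5, tag=RF): no match → dropped.
- t1 row (part_id=1, tag=RF): no match → dropped.
- t1 row (part_id=8, tag=DM): no match → dropped.
- t1 row (part_id=7, tag=RF): matches 2 t2 row(s) → 2 output row(s).
- t1 row (part_id=9, tag=DM): no match → dropped.
- t1 row (part_id=NULL, tag=RF): no match → dropped.
- t1 row (part_id=9, tag=RF): matches 2 t2 row(s) → 2 output row(s).
- t1 row (part_id=8, tag=RF): no match → dropped.
After projecting and ordering:
t2.part_id | t1.tag | t2.qty
7 | RF | 29
7 | RF | NULL
9 | RF | 39
9 | RF | 47

(7, RF, 29); (7, RF, NULL); (9, RF, 39); (9, RF, 47)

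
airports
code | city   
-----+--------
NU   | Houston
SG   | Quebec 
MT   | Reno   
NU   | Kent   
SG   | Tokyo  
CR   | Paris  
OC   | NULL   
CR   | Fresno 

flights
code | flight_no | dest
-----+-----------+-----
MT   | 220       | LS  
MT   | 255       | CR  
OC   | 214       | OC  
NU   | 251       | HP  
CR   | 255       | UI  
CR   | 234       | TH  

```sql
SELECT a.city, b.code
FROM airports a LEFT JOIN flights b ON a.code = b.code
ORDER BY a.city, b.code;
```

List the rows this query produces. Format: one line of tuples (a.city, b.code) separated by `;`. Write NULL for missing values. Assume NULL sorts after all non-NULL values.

(Fresno, CR); (Fresno, CR); (Houston, NU); (Kent, NU); (Paris, CR); (Paris, CR); (Quebec, NULL); (Reno, MT); (Reno, MT); (Tokyo, NULL); (NULL, OC)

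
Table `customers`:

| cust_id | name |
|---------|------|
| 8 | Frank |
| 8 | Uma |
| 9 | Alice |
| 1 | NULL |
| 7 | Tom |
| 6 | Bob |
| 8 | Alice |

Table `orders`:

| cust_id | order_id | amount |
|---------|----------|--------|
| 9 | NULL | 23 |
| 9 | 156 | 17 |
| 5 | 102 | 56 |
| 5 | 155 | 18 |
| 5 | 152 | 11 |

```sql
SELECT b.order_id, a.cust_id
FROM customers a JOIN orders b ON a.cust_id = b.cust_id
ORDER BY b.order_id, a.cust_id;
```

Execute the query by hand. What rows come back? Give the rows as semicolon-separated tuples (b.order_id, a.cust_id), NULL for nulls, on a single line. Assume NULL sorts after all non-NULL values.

(156, 9); (NULL, 9)

INNER JOIN keeps only pairs where the ON condition holds.
Matching on a.cust_id = b.cust_id.
Matched pairs: 2.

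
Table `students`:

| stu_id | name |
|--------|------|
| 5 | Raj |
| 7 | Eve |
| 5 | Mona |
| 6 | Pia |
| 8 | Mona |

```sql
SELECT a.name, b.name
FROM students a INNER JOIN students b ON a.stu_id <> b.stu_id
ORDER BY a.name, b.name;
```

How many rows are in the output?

INNER JOIN keeps only pairs where the ON condition holds.
Matching on a.stu_id <> b.stu_id.
- a (stu_id=5) pairs with 3 row(s) of b.
- a (stu_id=7) pairs with 4 row(s) of b.
- a (stu_id=5) pairs with 3 row(s) of b.
- a (stu_id=6) pairs with 4 row(s) of b.
- a (stu_id=8) pairs with 4 row(s) of b.
Total: 18 rows.

18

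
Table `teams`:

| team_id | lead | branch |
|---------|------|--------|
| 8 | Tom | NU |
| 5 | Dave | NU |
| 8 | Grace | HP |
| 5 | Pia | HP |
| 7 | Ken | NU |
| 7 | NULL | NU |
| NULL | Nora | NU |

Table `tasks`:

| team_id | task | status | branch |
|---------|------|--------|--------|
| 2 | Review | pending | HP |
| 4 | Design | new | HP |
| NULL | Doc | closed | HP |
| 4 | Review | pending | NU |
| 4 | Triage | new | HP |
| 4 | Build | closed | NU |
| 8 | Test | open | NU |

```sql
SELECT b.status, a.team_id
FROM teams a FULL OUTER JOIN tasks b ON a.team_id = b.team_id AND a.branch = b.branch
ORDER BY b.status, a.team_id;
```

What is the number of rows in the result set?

FULL OUTER JOIN keeps every row from both sides; unmatched rows get NULL for the other side's columns.
Matching on a.team_id = b.team_id AND a.branch = b.branch. A NULL in a compared column never satisfies the condition.
- a[0] team_id=8, branch=NU → 1 match(es) in b → 1 row(s).
- a[1] team_id=5, branch=NU → no match; kept with NULLs on the b side.
- a[2] team_id=8, branch=HP → no match; kept with NULLs on the b side.
- a[3] team_id=5, branch=HP → no match; kept with NULLs on the b side.
- a[4] team_id=7, branch=NU → no match; kept with NULLs on the b side.
- a[5] team_id=7, branch=NU → no match; kept with NULLs on the b side.
- a[6] team_id=NULL, branch=NU → no match; kept with NULLs on the b side.
- 6 b row(s) had no a match → kept, a columns NULL.
Total: 1 matched + 12 padded = 13 rows.

13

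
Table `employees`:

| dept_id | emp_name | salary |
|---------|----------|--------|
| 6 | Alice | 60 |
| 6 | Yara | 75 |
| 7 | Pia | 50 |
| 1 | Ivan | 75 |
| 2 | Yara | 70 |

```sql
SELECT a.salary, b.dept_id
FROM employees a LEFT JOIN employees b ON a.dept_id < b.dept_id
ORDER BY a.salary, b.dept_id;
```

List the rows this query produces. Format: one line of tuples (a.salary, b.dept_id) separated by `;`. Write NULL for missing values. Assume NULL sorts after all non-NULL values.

(50, NULL); (60, 7); (70, 6); (70, 6); (70, 7); (75, 2); (75, 6); (75, 6); (75, 7); (75, 7)

LEFT JOIN keeps every row from `employees a`; unmatched rows get NULL for `employees b`'s columns.
Matching on a.dept_id < b.dept_id.
- a row (dept_id=6): matches 1 b row(s) → 1 output row(s).
- a row (dept_id=6): matches 1 b row(s) → 1 output row(s).
- a row (dept_id=7): no match → kept, b columns NULL.
- a row (dept_id=1): matches 4 b row(s) → 4 output row(s).
- a row (dept_id=2): matches 3 b row(s) → 3 output row(s).
After projecting and ordering:
a.salary | b.dept_id
50 | NULL
60 | 7
70 | 6
70 | 6
70 | 7
75 | 2
75 | 6
75 | 6
75 | 7
75 | 7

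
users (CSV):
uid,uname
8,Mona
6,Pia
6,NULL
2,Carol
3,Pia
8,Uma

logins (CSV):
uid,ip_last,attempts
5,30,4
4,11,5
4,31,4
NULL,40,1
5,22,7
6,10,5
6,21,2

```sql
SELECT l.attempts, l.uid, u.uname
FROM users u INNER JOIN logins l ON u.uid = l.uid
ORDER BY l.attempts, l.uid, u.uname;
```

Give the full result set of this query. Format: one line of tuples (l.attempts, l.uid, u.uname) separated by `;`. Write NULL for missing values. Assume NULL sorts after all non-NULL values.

INNER JOIN keeps only pairs where the ON condition holds.
Matching on u.uid = l.uid. A NULL in a compared column never satisfies the condition.
Matched pairs: 4.

(2, 6, Pia); (2, 6, NULL); (5, 6, Pia); (5, 6, NULL)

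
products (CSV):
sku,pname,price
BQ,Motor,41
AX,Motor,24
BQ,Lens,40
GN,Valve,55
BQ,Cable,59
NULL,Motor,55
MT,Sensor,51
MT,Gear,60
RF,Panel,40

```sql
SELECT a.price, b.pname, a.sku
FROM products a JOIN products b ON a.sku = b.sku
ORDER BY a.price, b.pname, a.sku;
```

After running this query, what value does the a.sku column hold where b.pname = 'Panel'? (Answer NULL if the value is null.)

RF

INNER JOIN keeps only pairs where the ON condition holds.
Matching on a.sku = b.sku. A NULL in a compared column never satisfies the condition.
- a[0] sku=BQ → 3 match(es) in b → 3 row(s).
- a[1] sku=AX → 1 match(es) in b → 1 row(s).
- a[2] sku=BQ → 3 match(es) in b → 3 row(s).
- a[3] sku=GN → 1 match(es) in b → 1 row(s).
- a[4] sku=BQ → 3 match(es) in b → 3 row(s).
- a[5] sku=NULL → no match; dropped.
- a[6] sku=MT → 2 match(es) in b → 2 row(s).
- a[7] sku=MT → 2 match(es) in b → 2 row(s).
- a[8] sku=RF → 1 match(es) in b → 1 row(s).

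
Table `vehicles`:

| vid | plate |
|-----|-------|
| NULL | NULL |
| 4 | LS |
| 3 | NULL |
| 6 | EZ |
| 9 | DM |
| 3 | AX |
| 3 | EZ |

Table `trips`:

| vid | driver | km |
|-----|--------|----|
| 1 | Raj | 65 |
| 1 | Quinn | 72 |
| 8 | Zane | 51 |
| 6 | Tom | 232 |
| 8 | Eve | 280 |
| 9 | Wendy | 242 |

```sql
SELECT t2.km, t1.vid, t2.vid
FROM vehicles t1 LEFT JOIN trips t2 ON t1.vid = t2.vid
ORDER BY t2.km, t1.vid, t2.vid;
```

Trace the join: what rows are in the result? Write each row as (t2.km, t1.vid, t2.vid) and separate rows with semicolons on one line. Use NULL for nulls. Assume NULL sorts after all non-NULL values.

(232, 6, 6); (242, 9, 9); (NULL, 3, NULL); (NULL, 3, NULL); (NULL, 3, NULL); (NULL, 4, NULL); (NULL, NULL, NULL)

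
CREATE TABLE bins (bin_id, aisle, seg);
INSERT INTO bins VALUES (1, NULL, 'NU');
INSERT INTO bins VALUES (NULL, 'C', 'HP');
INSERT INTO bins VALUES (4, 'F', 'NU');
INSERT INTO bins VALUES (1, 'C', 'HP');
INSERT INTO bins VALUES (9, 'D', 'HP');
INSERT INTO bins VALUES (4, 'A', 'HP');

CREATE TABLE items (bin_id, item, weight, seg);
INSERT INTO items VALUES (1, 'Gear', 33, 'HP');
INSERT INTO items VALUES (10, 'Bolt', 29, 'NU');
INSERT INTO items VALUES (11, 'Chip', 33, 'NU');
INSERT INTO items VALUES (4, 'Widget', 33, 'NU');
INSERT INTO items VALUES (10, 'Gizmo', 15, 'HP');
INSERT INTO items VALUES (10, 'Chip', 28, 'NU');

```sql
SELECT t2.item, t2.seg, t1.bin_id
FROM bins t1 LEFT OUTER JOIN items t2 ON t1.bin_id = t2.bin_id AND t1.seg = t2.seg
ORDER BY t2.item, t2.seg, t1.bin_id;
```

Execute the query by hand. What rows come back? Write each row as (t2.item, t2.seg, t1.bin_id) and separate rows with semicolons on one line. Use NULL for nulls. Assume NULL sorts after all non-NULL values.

(Gear, HP, 1); (Widget, NU, 4); (NULL, NULL, 1); (NULL, NULL, 4); (NULL, NULL, 9); (NULL, NULL, NULL)

LEFT JOIN keeps every row from `bins`; unmatched rows get NULL for `items`'s columns.
Matching on t1.bin_id = t2.bin_id AND t1.seg = t2.seg. A NULL in a compared column never satisfies the condition.
Matched pairs: 2; unmatched t1 rows kept: 4.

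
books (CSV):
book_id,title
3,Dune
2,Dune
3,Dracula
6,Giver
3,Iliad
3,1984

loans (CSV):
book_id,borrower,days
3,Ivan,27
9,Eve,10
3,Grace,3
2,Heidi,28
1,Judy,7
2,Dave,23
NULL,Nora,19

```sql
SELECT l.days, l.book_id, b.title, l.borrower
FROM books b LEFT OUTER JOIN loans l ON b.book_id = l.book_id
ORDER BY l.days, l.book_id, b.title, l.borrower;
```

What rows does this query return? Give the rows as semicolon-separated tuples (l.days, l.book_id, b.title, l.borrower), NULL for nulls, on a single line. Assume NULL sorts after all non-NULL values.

LEFT JOIN keeps every row from `books`; unmatched rows get NULL for `loans`'s columns.
Matching on b.book_id = l.book_id. A NULL in a compared column never satisfies the condition.
- b (book_id=3) pairs with 2 row(s) of l.
- b (book_id=2) pairs with 2 row(s) of l.
- b (book_id=3) pairs with 2 row(s) of l.
- b (book_id=6) has no partner → padded with NULL.
- b (book_id=3) pairs with 2 row(s) of l.
- b (book_id=3) pairs with 2 row(s) of l.

(3, 3, 1984, Grace); (3, 3, Dracula, Grace); (3, 3, Dune, Grace); (3, 3, Iliad, Grace); (23, 2, Dune, Dave); (27, 3, 1984, Ivan); (27, 3, Dracula, Ivan); (27, 3, Dune, Ivan); (27, 3, Iliad, Ivan); (28, 2, Dune, Heidi); (NULL, NULL, Giver, NULL)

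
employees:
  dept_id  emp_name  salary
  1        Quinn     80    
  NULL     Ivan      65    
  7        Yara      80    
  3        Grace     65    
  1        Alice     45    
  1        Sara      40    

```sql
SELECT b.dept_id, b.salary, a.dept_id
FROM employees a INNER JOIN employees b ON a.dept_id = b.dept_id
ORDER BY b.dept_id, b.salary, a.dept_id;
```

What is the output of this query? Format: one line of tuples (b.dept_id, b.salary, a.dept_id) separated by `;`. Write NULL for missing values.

(1, 40, 1); (1, 40, 1); (1, 40, 1); (1, 45, 1); (1, 45, 1); (1, 45, 1); (1, 80, 1); (1, 80, 1); (1, 80, 1); (3, 65, 3); (7, 80, 7)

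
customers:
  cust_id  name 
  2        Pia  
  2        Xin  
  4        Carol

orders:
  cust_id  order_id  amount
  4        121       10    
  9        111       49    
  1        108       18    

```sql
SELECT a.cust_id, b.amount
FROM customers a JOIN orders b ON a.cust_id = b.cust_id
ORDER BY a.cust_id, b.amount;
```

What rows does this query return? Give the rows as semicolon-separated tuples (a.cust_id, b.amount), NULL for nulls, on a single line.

(4, 10)

INNER JOIN keeps only pairs where the ON condition holds.
Matching on a.cust_id = b.cust_id.
- cust_id=2: no matching b row, dropped.
- cust_id=2: no matching b row, dropped.
- cust_id=4: 1 matching b row(s), so 1 row(s) emitted.
After projecting and ordering:
a.cust_id | b.amount
4 | 10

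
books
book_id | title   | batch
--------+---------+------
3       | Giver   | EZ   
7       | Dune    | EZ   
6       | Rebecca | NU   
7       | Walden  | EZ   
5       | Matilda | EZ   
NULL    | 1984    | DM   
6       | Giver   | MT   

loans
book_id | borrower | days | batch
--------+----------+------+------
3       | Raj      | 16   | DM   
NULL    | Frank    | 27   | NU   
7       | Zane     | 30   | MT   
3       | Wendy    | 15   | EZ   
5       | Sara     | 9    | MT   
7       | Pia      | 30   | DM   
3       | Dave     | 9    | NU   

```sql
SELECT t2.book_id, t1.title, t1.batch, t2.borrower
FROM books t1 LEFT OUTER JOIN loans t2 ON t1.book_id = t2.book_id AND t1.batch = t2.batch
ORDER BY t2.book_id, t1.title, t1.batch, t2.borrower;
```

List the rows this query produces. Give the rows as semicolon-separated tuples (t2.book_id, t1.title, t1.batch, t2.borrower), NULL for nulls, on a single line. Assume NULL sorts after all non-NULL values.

LEFT JOIN keeps every row from `books`; unmatched rows get NULL for `loans`'s columns.
Matching on t1.book_id = t2.book_id AND t1.batch = t2.batch. A NULL in a compared column never satisfies the condition.
- book_id=3, batch=EZ: 1 matching t2 row(s), so 1 row(s) emitted.
- book_id=7, batch=EZ: no t2 row matches, row kept with t2 columns NULL.
- book_id=6, batch=NU: no t2 row matches, row kept with t2 columns NULL.
- book_id=7, batch=EZ: no t2 row matches, row kept with t2 columns NULL.
- book_id=5, batch=EZ: no t2 row matches, row kept with t2 columns NULL.
- book_id=NULL, batch=DM: no t2 row matches, row kept with t2 columns NULL.
- book_id=6, batch=MT: no t2 row matches, row kept with t2 columns NULL.
After projecting and ordering:
t2.book_id | t1.title | t1.batch | t2.borrower
3 | Giver | EZ | Wendy
NULL | 1984 | DM | NULL
NULL | Dune | EZ | NULL
NULL | Giver | MT | NULL
NULL | Matilda | EZ | NULL
NULL | Rebecca | NU | NULL
NULL | Walden | EZ | NULL

(3, Giver, EZ, Wendy); (NULL, 1984, DM, NULL); (NULL, Dune, EZ, NULL); (NULL, Giver, MT, NULL); (NULL, Matilda, EZ, NULL); (NULL, Rebecca, NU, NULL); (NULL, Walden, EZ, NULL)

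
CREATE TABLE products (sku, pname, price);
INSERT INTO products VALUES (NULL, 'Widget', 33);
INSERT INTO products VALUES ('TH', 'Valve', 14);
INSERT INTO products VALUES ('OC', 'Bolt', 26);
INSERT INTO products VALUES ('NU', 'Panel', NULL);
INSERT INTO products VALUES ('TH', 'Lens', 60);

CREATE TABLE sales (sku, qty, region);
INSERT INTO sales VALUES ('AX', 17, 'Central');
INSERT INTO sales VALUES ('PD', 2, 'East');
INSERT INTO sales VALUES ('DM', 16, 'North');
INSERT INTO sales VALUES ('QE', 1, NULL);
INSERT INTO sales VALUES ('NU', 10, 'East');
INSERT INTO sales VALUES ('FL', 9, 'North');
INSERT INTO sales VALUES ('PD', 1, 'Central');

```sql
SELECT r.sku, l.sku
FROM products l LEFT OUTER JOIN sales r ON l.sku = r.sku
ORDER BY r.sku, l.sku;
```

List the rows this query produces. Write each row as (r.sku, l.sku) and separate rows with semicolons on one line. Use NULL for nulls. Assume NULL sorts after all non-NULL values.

(NU, NU); (NULL, OC); (NULL, TH); (NULL, TH); (NULL, NULL)

LEFT JOIN keeps every row from `products`; unmatched rows get NULL for `sales`'s columns.
Matching on l.sku = r.sku. A NULL in a compared column never satisfies the condition.
- l[0] sku=NULL → no match; kept with NULLs on the r side.
- l[1] sku=TH → no match; kept with NULLs on the r side.
- l[2] sku=OC → no match; kept with NULLs on the r side.
- l[3] sku=NU → 1 match(es) in r → 1 row(s).
- l[4] sku=TH → no match; kept with NULLs on the r side.
After projecting and ordering:
r.sku | l.sku
NU | NU
NULL | OC
NULL | TH
NULL | TH
NULL | NULL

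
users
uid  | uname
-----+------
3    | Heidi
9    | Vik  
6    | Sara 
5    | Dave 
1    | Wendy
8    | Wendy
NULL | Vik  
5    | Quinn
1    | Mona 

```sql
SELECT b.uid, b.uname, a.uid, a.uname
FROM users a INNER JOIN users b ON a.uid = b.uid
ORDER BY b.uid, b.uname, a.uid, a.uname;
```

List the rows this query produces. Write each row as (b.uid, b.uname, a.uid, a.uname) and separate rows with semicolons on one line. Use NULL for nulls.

(1, Mona, 1, Mona); (1, Mona, 1, Wendy); (1, Wendy, 1, Mona); (1, Wendy, 1, Wendy); (3, Heidi, 3, Heidi); (5, Dave, 5, Dave); (5, Dave, 5, Quinn); (5, Quinn, 5, Dave); (5, Quinn, 5, Quinn); (6, Sara, 6, Sara); (8, Wendy, 8, Wendy); (9, Vik, 9, Vik)

INNER JOIN keeps only pairs where the ON condition holds.
Matching on a.uid = b.uid. A NULL in a compared column never satisfies the condition.
- a[0] uid=3 → 1 match(es) in b → 1 row(s).
- a[1] uid=9 → 1 match(es) in b → 1 row(s).
- a[2] uid=6 → 1 match(es) in b → 1 row(s).
- a[3] uid=5 → 2 match(es) in b → 2 row(s).
- a[4] uid=1 → 2 match(es) in b → 2 row(s).
- a[5] uid=8 → 1 match(es) in b → 1 row(s).
- a[6] uid=NULL → no match; dropped.
- a[7] uid=5 → 2 match(es) in b → 2 row(s).
- a[8] uid=1 → 2 match(es) in b → 2 row(s).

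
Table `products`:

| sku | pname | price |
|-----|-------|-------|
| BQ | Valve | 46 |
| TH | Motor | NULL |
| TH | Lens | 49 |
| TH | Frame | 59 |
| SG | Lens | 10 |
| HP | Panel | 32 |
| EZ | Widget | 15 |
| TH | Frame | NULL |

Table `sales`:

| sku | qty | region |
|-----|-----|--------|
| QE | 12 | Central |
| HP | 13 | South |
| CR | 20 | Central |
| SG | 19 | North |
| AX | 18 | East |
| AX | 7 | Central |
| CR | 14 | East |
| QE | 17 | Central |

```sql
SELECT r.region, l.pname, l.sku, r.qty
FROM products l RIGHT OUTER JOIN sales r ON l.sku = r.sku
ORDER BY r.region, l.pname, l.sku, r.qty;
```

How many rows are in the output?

8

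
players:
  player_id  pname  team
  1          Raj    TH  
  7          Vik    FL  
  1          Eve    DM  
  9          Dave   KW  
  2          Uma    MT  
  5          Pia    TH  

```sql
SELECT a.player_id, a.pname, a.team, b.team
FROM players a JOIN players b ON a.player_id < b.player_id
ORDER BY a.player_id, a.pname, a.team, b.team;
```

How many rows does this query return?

14

INNER JOIN keeps only pairs where the ON condition holds.
Matching on a.player_id < b.player_id.
Matched pairs: 14.
Total: 14 rows.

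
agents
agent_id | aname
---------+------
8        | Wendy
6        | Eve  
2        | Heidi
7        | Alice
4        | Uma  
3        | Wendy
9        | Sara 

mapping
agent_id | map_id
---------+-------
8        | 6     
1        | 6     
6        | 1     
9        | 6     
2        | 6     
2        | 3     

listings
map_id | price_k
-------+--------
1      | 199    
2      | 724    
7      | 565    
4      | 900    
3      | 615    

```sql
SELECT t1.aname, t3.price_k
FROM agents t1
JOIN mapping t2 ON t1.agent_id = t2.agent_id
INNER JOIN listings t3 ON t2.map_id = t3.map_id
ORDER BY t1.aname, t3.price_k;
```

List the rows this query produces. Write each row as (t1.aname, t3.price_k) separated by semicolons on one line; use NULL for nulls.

(Eve, 199); (Heidi, 615)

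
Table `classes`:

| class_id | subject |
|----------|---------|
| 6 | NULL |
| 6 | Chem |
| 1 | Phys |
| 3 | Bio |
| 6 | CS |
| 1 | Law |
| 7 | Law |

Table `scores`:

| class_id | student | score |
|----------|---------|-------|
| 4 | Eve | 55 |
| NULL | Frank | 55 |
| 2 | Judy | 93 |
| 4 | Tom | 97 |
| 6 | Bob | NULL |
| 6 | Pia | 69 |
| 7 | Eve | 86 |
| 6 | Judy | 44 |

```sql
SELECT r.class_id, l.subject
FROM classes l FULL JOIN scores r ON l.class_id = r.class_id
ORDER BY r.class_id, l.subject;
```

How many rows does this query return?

17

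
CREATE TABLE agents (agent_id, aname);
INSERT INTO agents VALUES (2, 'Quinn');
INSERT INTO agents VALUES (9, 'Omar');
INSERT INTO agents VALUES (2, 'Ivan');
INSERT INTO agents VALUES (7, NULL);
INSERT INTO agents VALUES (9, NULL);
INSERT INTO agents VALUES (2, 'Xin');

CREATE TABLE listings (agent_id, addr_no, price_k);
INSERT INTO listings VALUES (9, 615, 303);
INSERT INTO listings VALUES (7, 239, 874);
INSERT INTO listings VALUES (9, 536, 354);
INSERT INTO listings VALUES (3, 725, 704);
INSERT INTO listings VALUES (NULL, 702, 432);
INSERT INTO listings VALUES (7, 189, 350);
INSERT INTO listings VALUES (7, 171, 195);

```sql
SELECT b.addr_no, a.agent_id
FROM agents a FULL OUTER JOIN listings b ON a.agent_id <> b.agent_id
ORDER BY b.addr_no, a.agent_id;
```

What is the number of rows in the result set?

30

FULL OUTER JOIN keeps every row from both sides; unmatched rows get NULL for the other side's columns.
Matching on a.agent_id <> b.agent_id. A NULL in a compared column never satisfies the condition.
- a (agent_id=2) pairs with 6 row(s) of b.
- a (agent_id=9) pairs with 4 row(s) of b.
- a (agent_id=2) pairs with 6 row(s) of b.
- a (agent_id=7) pairs with 3 row(s) of b.
- a (agent_id=9) pairs with 4 row(s) of b.
- a (agent_id=2) pairs with 6 row(s) of b.
- 1 b row(s) had no a match → kept, a columns NULL.
Total: 29 matched + 1 padded = 30 rows.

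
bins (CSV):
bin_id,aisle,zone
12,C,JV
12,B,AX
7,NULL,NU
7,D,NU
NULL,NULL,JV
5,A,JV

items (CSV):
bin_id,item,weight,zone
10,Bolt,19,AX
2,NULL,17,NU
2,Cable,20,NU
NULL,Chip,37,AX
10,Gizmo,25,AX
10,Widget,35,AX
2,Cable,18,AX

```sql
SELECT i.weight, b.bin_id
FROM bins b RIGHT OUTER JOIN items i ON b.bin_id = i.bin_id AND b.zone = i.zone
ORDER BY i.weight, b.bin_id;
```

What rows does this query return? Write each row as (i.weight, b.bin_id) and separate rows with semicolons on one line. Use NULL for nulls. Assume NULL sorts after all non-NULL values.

(17, NULL); (18, NULL); (19, NULL); (20, NULL); (25, NULL); (35, NULL); (37, NULL)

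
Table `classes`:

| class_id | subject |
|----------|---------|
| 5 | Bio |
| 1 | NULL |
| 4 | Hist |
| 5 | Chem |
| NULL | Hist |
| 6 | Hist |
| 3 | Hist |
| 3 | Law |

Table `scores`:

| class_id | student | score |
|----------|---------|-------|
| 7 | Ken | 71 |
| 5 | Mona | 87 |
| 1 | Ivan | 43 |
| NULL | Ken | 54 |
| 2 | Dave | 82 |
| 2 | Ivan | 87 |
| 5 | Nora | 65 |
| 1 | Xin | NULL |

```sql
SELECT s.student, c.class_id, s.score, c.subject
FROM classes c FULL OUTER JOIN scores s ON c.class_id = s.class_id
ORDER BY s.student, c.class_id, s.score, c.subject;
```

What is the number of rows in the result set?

FULL OUTER JOIN keeps every row from both sides; unmatched rows get NULL for the other side's columns.
Matching on c.class_id = s.class_id. A NULL in a compared column never satisfies the condition.
- c[0] class_id=5 → 2 match(es) in s → 2 row(s).
- c[1] class_id=1 → 2 match(es) in s → 2 row(s).
- c[2] class_id=4 → no match; kept with NULLs on the s side.
- c[3] class_id=5 → 2 match(es) in s → 2 row(s).
- c[4] class_id=NULL → no match; kept with NULLs on the s side.
- c[5] class_id=6 → no match; kept with NULLs on the s side.
- c[6] class_id=3 → no match; kept with NULLs on the s side.
- c[7] class_id=3 → no match; kept with NULLs on the s side.
- 4 s row(s) had no c match → kept, c columns NULL.
Total: 6 matched + 9 padded = 15 rows.

15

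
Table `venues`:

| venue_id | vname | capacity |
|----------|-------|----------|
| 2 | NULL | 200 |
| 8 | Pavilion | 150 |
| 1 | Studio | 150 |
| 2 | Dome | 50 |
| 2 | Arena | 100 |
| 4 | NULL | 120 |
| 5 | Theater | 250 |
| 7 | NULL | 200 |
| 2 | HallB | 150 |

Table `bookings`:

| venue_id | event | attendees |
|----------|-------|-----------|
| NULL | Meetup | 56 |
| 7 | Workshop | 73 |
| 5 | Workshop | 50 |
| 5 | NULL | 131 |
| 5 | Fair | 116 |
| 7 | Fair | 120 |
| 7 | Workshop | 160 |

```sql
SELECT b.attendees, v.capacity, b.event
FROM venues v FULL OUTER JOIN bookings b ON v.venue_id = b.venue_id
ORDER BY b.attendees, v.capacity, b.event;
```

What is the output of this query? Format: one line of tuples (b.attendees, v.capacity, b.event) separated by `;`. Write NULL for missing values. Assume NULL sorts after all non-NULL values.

(50, 250, Workshop); (56, NULL, Meetup); (73, 200, Workshop); (116, 250, Fair); (120, 200, Fair); (131, 250, NULL); (160, 200, Workshop); (NULL, 50, NULL); (NULL, 100, NULL); (NULL, 120, NULL); (NULL, 150, NULL); (NULL, 150, NULL); (NULL, 150, NULL); (NULL, 200, NULL)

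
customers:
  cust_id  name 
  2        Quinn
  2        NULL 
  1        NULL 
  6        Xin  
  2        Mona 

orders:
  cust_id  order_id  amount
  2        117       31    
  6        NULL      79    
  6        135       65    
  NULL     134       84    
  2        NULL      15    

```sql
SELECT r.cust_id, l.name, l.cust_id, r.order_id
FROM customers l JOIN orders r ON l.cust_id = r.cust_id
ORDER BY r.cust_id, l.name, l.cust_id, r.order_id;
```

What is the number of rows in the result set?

8

INNER JOIN keeps only pairs where the ON condition holds.
Matching on l.cust_id = r.cust_id. A NULL in a compared column never satisfies the condition.
- l (cust_id=2) pairs with 2 row(s) of r.
- l (cust_id=2) pairs with 2 row(s) of r.
- l (cust_id=1) has no partner → excluded.
- l (cust_id=6) pairs with 2 row(s) of r.
- l (cust_id=2) pairs with 2 row(s) of r.
Total: 8 rows.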